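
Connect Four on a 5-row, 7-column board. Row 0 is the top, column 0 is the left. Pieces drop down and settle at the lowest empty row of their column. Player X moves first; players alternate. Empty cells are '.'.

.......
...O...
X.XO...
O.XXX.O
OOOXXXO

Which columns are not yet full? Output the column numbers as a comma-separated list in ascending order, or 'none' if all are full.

Answer: 0,1,2,3,4,5,6

Derivation:
col 0: top cell = '.' → open
col 1: top cell = '.' → open
col 2: top cell = '.' → open
col 3: top cell = '.' → open
col 4: top cell = '.' → open
col 5: top cell = '.' → open
col 6: top cell = '.' → open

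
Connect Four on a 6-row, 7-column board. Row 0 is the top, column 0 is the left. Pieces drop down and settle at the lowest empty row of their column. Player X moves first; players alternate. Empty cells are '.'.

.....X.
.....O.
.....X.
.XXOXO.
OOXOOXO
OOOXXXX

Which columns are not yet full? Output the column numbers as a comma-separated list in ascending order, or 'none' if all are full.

Answer: 0,1,2,3,4,6

Derivation:
col 0: top cell = '.' → open
col 1: top cell = '.' → open
col 2: top cell = '.' → open
col 3: top cell = '.' → open
col 4: top cell = '.' → open
col 5: top cell = 'X' → FULL
col 6: top cell = '.' → open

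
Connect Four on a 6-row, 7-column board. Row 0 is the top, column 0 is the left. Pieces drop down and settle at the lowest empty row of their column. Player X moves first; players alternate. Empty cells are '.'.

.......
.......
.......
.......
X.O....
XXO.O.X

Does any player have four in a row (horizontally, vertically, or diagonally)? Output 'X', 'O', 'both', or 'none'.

none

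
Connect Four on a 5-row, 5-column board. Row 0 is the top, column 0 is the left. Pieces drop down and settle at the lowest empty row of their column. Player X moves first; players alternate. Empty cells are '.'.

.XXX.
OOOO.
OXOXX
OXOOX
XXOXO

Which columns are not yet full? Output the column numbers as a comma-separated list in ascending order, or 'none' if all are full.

Answer: 0,4

Derivation:
col 0: top cell = '.' → open
col 1: top cell = 'X' → FULL
col 2: top cell = 'X' → FULL
col 3: top cell = 'X' → FULL
col 4: top cell = '.' → open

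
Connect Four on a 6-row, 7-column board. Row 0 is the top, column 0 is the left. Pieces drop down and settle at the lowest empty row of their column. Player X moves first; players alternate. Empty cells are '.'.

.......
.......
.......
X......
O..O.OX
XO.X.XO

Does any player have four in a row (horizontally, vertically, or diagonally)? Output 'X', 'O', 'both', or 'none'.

none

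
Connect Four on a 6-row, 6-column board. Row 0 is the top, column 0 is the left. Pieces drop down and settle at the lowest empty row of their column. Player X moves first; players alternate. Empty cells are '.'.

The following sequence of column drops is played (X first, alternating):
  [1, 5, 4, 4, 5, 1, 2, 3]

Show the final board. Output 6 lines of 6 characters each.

Move 1: X drops in col 1, lands at row 5
Move 2: O drops in col 5, lands at row 5
Move 3: X drops in col 4, lands at row 5
Move 4: O drops in col 4, lands at row 4
Move 5: X drops in col 5, lands at row 4
Move 6: O drops in col 1, lands at row 4
Move 7: X drops in col 2, lands at row 5
Move 8: O drops in col 3, lands at row 5

Answer: ......
......
......
......
.O..OX
.XXOXO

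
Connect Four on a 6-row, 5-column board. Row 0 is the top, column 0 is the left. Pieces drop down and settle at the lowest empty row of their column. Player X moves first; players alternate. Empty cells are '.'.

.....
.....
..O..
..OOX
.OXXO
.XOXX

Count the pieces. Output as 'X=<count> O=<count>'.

X=6 O=6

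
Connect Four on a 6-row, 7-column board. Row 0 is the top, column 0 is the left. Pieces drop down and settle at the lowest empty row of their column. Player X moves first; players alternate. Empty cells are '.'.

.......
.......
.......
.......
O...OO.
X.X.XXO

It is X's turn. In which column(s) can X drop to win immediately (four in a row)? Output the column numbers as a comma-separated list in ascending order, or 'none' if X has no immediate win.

Answer: 3

Derivation:
col 0: drop X → no win
col 1: drop X → no win
col 2: drop X → no win
col 3: drop X → WIN!
col 4: drop X → no win
col 5: drop X → no win
col 6: drop X → no win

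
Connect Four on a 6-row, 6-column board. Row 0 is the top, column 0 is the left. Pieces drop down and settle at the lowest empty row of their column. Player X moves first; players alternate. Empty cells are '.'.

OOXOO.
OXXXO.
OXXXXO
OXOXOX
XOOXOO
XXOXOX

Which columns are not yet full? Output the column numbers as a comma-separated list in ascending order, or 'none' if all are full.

col 0: top cell = 'O' → FULL
col 1: top cell = 'O' → FULL
col 2: top cell = 'X' → FULL
col 3: top cell = 'O' → FULL
col 4: top cell = 'O' → FULL
col 5: top cell = '.' → open

Answer: 5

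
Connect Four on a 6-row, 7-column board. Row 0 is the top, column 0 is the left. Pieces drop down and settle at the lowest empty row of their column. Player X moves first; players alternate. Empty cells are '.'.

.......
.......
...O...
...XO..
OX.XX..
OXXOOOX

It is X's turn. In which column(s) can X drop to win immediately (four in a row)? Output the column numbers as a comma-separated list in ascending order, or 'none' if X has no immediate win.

col 0: drop X → no win
col 1: drop X → no win
col 2: drop X → WIN!
col 3: drop X → no win
col 4: drop X → no win
col 5: drop X → no win
col 6: drop X → no win

Answer: 2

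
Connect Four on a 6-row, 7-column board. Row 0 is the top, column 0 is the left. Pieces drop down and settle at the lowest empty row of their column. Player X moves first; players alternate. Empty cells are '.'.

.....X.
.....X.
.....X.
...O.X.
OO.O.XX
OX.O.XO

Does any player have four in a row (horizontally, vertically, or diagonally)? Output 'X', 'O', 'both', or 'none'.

X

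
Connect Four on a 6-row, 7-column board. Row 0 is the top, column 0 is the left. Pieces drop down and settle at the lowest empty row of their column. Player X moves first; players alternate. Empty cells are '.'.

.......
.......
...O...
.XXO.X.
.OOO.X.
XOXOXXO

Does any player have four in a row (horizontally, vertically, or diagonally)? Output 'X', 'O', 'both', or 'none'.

O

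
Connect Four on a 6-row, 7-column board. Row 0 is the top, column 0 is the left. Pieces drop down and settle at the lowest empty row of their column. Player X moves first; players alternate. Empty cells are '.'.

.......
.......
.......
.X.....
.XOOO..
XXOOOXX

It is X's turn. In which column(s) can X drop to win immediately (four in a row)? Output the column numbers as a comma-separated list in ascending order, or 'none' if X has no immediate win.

col 0: drop X → no win
col 1: drop X → WIN!
col 2: drop X → no win
col 3: drop X → no win
col 4: drop X → no win
col 5: drop X → no win
col 6: drop X → no win

Answer: 1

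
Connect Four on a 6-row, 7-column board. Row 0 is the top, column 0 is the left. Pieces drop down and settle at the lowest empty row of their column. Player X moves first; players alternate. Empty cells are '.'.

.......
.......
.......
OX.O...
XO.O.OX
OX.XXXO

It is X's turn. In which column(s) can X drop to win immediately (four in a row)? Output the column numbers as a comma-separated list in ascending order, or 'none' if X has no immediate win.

col 0: drop X → no win
col 1: drop X → no win
col 2: drop X → WIN!
col 3: drop X → no win
col 4: drop X → no win
col 5: drop X → no win
col 6: drop X → no win

Answer: 2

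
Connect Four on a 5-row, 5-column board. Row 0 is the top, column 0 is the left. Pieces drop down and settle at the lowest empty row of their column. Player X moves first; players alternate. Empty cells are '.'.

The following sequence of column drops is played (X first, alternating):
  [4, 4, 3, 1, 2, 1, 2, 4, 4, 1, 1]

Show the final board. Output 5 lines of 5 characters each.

Answer: .....
.X..X
.O..O
.OX.O
.OXXX

Derivation:
Move 1: X drops in col 4, lands at row 4
Move 2: O drops in col 4, lands at row 3
Move 3: X drops in col 3, lands at row 4
Move 4: O drops in col 1, lands at row 4
Move 5: X drops in col 2, lands at row 4
Move 6: O drops in col 1, lands at row 3
Move 7: X drops in col 2, lands at row 3
Move 8: O drops in col 4, lands at row 2
Move 9: X drops in col 4, lands at row 1
Move 10: O drops in col 1, lands at row 2
Move 11: X drops in col 1, lands at row 1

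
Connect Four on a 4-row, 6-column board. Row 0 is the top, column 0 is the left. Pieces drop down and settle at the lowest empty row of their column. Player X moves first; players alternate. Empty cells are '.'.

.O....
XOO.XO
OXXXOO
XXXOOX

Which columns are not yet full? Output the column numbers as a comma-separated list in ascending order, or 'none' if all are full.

Answer: 0,2,3,4,5

Derivation:
col 0: top cell = '.' → open
col 1: top cell = 'O' → FULL
col 2: top cell = '.' → open
col 3: top cell = '.' → open
col 4: top cell = '.' → open
col 5: top cell = '.' → open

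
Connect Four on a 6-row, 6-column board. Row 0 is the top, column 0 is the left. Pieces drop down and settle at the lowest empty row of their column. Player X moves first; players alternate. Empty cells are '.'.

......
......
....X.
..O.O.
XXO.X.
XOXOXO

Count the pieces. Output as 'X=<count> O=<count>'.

X=7 O=6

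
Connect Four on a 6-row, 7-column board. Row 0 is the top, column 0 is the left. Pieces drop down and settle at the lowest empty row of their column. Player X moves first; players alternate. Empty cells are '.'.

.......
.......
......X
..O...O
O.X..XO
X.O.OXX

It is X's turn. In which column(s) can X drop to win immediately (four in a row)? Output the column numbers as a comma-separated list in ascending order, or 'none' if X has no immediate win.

Answer: none

Derivation:
col 0: drop X → no win
col 1: drop X → no win
col 2: drop X → no win
col 3: drop X → no win
col 4: drop X → no win
col 5: drop X → no win
col 6: drop X → no win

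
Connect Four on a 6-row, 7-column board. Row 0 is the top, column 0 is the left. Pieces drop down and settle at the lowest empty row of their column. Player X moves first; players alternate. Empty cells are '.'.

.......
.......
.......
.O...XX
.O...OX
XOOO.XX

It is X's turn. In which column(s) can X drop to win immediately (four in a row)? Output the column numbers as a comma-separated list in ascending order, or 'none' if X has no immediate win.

col 0: drop X → no win
col 1: drop X → no win
col 2: drop X → no win
col 3: drop X → no win
col 4: drop X → no win
col 5: drop X → no win
col 6: drop X → WIN!

Answer: 6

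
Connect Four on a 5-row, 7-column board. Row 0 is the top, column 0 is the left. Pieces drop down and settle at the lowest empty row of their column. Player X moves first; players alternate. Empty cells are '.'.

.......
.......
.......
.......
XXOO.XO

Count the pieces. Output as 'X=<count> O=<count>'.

X=3 O=3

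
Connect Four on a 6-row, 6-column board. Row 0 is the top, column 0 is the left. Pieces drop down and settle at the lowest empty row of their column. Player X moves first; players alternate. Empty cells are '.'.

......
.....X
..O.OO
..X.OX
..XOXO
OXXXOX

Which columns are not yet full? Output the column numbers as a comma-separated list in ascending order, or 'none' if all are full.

Answer: 0,1,2,3,4,5

Derivation:
col 0: top cell = '.' → open
col 1: top cell = '.' → open
col 2: top cell = '.' → open
col 3: top cell = '.' → open
col 4: top cell = '.' → open
col 5: top cell = '.' → open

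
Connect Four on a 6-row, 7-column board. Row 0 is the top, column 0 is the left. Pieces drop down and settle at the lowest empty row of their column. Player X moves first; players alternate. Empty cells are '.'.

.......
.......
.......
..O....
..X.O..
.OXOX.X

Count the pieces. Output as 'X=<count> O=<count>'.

X=4 O=4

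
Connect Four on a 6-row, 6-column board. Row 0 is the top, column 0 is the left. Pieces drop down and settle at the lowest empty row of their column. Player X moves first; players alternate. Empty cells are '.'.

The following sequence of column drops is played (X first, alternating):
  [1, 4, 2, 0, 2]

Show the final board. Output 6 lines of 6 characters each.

Move 1: X drops in col 1, lands at row 5
Move 2: O drops in col 4, lands at row 5
Move 3: X drops in col 2, lands at row 5
Move 4: O drops in col 0, lands at row 5
Move 5: X drops in col 2, lands at row 4

Answer: ......
......
......
......
..X...
OXX.O.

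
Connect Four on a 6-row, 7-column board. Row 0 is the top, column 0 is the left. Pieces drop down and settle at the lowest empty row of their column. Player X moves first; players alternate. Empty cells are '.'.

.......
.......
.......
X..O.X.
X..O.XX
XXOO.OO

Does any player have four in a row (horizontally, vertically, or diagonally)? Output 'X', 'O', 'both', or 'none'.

none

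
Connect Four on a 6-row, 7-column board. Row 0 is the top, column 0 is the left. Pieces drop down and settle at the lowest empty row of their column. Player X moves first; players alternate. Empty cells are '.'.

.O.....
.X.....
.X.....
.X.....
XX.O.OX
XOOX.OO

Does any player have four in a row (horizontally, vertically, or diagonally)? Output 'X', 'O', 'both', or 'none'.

X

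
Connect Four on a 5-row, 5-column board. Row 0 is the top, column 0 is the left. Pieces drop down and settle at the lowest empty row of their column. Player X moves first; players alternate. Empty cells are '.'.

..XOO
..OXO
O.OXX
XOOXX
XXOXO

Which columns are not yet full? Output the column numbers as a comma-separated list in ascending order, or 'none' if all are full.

col 0: top cell = '.' → open
col 1: top cell = '.' → open
col 2: top cell = 'X' → FULL
col 3: top cell = 'O' → FULL
col 4: top cell = 'O' → FULL

Answer: 0,1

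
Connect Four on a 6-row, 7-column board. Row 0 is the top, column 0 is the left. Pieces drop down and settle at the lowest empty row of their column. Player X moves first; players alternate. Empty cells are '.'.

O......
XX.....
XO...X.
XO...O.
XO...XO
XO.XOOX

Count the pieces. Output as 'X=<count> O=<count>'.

X=10 O=9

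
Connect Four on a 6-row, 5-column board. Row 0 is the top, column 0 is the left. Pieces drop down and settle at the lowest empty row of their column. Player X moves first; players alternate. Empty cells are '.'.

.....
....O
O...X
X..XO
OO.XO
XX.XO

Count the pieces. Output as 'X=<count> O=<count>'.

X=7 O=7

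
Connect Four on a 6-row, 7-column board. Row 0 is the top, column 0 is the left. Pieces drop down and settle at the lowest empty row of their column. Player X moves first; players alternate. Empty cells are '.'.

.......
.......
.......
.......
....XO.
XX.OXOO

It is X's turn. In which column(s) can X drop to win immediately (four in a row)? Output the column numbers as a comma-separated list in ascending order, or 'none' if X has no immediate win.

Answer: none

Derivation:
col 0: drop X → no win
col 1: drop X → no win
col 2: drop X → no win
col 3: drop X → no win
col 4: drop X → no win
col 5: drop X → no win
col 6: drop X → no win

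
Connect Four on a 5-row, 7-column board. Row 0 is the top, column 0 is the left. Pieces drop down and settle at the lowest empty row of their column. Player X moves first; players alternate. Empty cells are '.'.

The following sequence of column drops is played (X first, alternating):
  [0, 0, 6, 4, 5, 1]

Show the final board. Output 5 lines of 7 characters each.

Move 1: X drops in col 0, lands at row 4
Move 2: O drops in col 0, lands at row 3
Move 3: X drops in col 6, lands at row 4
Move 4: O drops in col 4, lands at row 4
Move 5: X drops in col 5, lands at row 4
Move 6: O drops in col 1, lands at row 4

Answer: .......
.......
.......
O......
XO..OXX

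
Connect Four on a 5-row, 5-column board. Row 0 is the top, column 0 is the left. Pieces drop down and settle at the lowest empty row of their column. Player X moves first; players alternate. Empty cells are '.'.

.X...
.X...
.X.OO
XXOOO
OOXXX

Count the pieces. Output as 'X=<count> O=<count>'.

X=8 O=7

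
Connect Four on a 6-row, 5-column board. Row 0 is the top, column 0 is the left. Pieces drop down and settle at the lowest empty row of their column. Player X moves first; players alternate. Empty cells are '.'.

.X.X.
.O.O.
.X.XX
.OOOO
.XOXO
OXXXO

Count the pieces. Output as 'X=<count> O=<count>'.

X=10 O=10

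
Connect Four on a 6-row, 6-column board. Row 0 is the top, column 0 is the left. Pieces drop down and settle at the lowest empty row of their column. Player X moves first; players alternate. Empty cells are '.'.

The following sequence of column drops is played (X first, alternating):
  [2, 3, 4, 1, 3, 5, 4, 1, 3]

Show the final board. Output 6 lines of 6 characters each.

Move 1: X drops in col 2, lands at row 5
Move 2: O drops in col 3, lands at row 5
Move 3: X drops in col 4, lands at row 5
Move 4: O drops in col 1, lands at row 5
Move 5: X drops in col 3, lands at row 4
Move 6: O drops in col 5, lands at row 5
Move 7: X drops in col 4, lands at row 4
Move 8: O drops in col 1, lands at row 4
Move 9: X drops in col 3, lands at row 3

Answer: ......
......
......
...X..
.O.XX.
.OXOXO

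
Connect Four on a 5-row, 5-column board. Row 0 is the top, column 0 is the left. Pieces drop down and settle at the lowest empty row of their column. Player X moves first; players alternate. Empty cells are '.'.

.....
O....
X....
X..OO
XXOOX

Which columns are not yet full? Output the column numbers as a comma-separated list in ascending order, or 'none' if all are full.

col 0: top cell = '.' → open
col 1: top cell = '.' → open
col 2: top cell = '.' → open
col 3: top cell = '.' → open
col 4: top cell = '.' → open

Answer: 0,1,2,3,4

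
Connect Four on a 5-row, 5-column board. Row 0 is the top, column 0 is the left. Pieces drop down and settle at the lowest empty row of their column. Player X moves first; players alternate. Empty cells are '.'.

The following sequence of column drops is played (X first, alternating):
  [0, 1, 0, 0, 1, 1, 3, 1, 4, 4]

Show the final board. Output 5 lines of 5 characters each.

Move 1: X drops in col 0, lands at row 4
Move 2: O drops in col 1, lands at row 4
Move 3: X drops in col 0, lands at row 3
Move 4: O drops in col 0, lands at row 2
Move 5: X drops in col 1, lands at row 3
Move 6: O drops in col 1, lands at row 2
Move 7: X drops in col 3, lands at row 4
Move 8: O drops in col 1, lands at row 1
Move 9: X drops in col 4, lands at row 4
Move 10: O drops in col 4, lands at row 3

Answer: .....
.O...
OO...
XX..O
XO.XX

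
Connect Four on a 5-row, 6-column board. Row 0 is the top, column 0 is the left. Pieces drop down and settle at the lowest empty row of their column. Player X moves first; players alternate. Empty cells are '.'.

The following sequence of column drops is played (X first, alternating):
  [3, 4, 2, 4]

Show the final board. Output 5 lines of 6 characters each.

Move 1: X drops in col 3, lands at row 4
Move 2: O drops in col 4, lands at row 4
Move 3: X drops in col 2, lands at row 4
Move 4: O drops in col 4, lands at row 3

Answer: ......
......
......
....O.
..XXO.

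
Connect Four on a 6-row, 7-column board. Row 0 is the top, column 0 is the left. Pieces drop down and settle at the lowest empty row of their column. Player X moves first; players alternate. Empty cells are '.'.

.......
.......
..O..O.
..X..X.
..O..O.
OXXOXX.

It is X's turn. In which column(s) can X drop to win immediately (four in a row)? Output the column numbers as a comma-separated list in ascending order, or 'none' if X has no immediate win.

Answer: none

Derivation:
col 0: drop X → no win
col 1: drop X → no win
col 2: drop X → no win
col 3: drop X → no win
col 4: drop X → no win
col 5: drop X → no win
col 6: drop X → no win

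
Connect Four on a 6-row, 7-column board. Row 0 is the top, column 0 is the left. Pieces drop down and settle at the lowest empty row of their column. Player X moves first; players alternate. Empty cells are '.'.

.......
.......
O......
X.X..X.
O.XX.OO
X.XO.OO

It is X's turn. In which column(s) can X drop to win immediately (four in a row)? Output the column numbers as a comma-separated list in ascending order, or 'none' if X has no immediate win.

Answer: 2

Derivation:
col 0: drop X → no win
col 1: drop X → no win
col 2: drop X → WIN!
col 3: drop X → no win
col 4: drop X → no win
col 5: drop X → no win
col 6: drop X → no win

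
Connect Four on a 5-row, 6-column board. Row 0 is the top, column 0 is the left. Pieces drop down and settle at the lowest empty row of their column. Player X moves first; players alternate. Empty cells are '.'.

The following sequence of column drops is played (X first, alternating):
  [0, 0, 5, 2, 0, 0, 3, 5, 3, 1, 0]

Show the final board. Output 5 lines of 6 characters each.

Answer: X.....
O.....
X.....
O..X.O
XOOX.X

Derivation:
Move 1: X drops in col 0, lands at row 4
Move 2: O drops in col 0, lands at row 3
Move 3: X drops in col 5, lands at row 4
Move 4: O drops in col 2, lands at row 4
Move 5: X drops in col 0, lands at row 2
Move 6: O drops in col 0, lands at row 1
Move 7: X drops in col 3, lands at row 4
Move 8: O drops in col 5, lands at row 3
Move 9: X drops in col 3, lands at row 3
Move 10: O drops in col 1, lands at row 4
Move 11: X drops in col 0, lands at row 0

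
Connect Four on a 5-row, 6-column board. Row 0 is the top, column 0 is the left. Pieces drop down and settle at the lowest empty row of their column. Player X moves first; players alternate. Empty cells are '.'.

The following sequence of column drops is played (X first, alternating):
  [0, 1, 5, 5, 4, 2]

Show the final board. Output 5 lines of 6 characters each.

Answer: ......
......
......
.....O
XOO.XX

Derivation:
Move 1: X drops in col 0, lands at row 4
Move 2: O drops in col 1, lands at row 4
Move 3: X drops in col 5, lands at row 4
Move 4: O drops in col 5, lands at row 3
Move 5: X drops in col 4, lands at row 4
Move 6: O drops in col 2, lands at row 4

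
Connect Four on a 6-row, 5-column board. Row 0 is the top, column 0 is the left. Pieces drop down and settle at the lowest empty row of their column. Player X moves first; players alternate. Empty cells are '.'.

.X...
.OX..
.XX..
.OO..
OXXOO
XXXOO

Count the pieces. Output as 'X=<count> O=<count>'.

X=9 O=8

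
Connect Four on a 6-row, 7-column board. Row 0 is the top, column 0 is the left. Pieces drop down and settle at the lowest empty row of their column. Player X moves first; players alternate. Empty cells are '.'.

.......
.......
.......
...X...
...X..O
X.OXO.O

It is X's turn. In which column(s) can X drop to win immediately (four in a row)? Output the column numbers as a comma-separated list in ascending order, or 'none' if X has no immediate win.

col 0: drop X → no win
col 1: drop X → no win
col 2: drop X → no win
col 3: drop X → WIN!
col 4: drop X → no win
col 5: drop X → no win
col 6: drop X → no win

Answer: 3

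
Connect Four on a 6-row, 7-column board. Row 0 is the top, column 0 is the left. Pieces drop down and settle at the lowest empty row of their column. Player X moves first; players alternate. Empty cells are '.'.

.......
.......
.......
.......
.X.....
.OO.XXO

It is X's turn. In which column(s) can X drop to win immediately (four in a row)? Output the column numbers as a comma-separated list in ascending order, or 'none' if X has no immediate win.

col 0: drop X → no win
col 1: drop X → no win
col 2: drop X → no win
col 3: drop X → no win
col 4: drop X → no win
col 5: drop X → no win
col 6: drop X → no win

Answer: none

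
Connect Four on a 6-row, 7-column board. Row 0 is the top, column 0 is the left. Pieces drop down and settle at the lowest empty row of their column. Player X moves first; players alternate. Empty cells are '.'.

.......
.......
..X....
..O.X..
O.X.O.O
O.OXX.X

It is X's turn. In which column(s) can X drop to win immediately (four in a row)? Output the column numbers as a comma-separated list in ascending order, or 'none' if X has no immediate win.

col 0: drop X → no win
col 1: drop X → no win
col 2: drop X → no win
col 3: drop X → no win
col 4: drop X → no win
col 5: drop X → WIN!
col 6: drop X → no win

Answer: 5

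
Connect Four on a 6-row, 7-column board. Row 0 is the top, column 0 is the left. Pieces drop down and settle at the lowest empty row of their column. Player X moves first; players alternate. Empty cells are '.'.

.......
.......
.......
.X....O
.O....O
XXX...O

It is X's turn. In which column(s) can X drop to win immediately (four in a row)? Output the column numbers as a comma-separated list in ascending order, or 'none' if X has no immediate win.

Answer: 3

Derivation:
col 0: drop X → no win
col 1: drop X → no win
col 2: drop X → no win
col 3: drop X → WIN!
col 4: drop X → no win
col 5: drop X → no win
col 6: drop X → no win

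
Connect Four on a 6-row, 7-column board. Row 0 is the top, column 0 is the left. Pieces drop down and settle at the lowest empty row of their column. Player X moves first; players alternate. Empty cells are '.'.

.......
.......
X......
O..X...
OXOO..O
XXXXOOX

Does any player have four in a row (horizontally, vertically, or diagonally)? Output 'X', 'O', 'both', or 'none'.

X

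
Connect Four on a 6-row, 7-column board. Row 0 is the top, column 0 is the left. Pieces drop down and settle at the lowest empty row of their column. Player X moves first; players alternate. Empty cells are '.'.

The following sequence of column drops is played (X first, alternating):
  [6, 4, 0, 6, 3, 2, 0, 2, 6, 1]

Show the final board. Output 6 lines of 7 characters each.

Move 1: X drops in col 6, lands at row 5
Move 2: O drops in col 4, lands at row 5
Move 3: X drops in col 0, lands at row 5
Move 4: O drops in col 6, lands at row 4
Move 5: X drops in col 3, lands at row 5
Move 6: O drops in col 2, lands at row 5
Move 7: X drops in col 0, lands at row 4
Move 8: O drops in col 2, lands at row 4
Move 9: X drops in col 6, lands at row 3
Move 10: O drops in col 1, lands at row 5

Answer: .......
.......
.......
......X
X.O...O
XOOXO.X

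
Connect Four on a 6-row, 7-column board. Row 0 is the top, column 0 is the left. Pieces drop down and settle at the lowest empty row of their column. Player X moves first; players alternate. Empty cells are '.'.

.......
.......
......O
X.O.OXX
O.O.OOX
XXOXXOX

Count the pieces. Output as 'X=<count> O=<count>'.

X=9 O=9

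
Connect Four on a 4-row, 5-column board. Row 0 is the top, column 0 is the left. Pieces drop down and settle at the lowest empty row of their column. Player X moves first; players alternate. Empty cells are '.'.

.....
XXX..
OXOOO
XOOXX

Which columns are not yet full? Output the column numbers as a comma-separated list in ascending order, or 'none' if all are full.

Answer: 0,1,2,3,4

Derivation:
col 0: top cell = '.' → open
col 1: top cell = '.' → open
col 2: top cell = '.' → open
col 3: top cell = '.' → open
col 4: top cell = '.' → open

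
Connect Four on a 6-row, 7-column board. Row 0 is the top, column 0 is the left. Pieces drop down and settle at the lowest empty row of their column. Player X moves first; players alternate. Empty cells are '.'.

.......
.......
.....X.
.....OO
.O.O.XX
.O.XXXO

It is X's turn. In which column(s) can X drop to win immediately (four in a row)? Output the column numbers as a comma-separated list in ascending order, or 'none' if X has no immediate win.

col 0: drop X → no win
col 1: drop X → no win
col 2: drop X → WIN!
col 3: drop X → no win
col 4: drop X → no win
col 5: drop X → no win
col 6: drop X → no win

Answer: 2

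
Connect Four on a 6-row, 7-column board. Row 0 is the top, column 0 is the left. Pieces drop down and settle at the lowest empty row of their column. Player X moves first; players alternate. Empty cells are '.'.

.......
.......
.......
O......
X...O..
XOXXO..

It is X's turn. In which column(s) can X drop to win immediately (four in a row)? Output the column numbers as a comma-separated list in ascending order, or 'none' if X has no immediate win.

col 0: drop X → no win
col 1: drop X → no win
col 2: drop X → no win
col 3: drop X → no win
col 4: drop X → no win
col 5: drop X → no win
col 6: drop X → no win

Answer: none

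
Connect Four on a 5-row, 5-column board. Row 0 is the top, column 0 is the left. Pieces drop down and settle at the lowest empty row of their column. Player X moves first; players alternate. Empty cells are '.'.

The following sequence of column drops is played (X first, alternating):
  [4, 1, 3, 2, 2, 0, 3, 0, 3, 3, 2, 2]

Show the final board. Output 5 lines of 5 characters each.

Move 1: X drops in col 4, lands at row 4
Move 2: O drops in col 1, lands at row 4
Move 3: X drops in col 3, lands at row 4
Move 4: O drops in col 2, lands at row 4
Move 5: X drops in col 2, lands at row 3
Move 6: O drops in col 0, lands at row 4
Move 7: X drops in col 3, lands at row 3
Move 8: O drops in col 0, lands at row 3
Move 9: X drops in col 3, lands at row 2
Move 10: O drops in col 3, lands at row 1
Move 11: X drops in col 2, lands at row 2
Move 12: O drops in col 2, lands at row 1

Answer: .....
..OO.
..XX.
O.XX.
OOOXX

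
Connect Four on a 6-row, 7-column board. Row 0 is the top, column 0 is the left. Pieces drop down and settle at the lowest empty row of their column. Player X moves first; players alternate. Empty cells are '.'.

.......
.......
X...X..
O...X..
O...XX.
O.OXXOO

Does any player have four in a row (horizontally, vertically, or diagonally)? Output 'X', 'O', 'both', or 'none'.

X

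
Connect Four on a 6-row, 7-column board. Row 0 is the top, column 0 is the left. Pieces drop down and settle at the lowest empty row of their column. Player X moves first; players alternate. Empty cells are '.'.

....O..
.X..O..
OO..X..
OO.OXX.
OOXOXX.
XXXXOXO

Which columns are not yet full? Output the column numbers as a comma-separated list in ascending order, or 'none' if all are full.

col 0: top cell = '.' → open
col 1: top cell = '.' → open
col 2: top cell = '.' → open
col 3: top cell = '.' → open
col 4: top cell = 'O' → FULL
col 5: top cell = '.' → open
col 6: top cell = '.' → open

Answer: 0,1,2,3,5,6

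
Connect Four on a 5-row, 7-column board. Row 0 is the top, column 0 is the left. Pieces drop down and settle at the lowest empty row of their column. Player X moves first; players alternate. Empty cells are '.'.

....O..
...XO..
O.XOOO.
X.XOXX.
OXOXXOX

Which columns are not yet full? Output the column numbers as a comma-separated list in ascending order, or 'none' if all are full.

Answer: 0,1,2,3,5,6

Derivation:
col 0: top cell = '.' → open
col 1: top cell = '.' → open
col 2: top cell = '.' → open
col 3: top cell = '.' → open
col 4: top cell = 'O' → FULL
col 5: top cell = '.' → open
col 6: top cell = '.' → open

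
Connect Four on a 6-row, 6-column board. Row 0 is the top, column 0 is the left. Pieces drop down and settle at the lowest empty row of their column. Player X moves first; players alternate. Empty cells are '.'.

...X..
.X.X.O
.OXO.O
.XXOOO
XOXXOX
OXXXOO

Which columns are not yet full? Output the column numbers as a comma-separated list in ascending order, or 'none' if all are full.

col 0: top cell = '.' → open
col 1: top cell = '.' → open
col 2: top cell = '.' → open
col 3: top cell = 'X' → FULL
col 4: top cell = '.' → open
col 5: top cell = '.' → open

Answer: 0,1,2,4,5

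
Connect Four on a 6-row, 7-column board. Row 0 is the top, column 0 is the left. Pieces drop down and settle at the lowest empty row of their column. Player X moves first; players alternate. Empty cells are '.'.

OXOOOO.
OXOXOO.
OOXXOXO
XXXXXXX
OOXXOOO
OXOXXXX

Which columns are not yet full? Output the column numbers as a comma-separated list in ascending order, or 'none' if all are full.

col 0: top cell = 'O' → FULL
col 1: top cell = 'X' → FULL
col 2: top cell = 'O' → FULL
col 3: top cell = 'O' → FULL
col 4: top cell = 'O' → FULL
col 5: top cell = 'O' → FULL
col 6: top cell = '.' → open

Answer: 6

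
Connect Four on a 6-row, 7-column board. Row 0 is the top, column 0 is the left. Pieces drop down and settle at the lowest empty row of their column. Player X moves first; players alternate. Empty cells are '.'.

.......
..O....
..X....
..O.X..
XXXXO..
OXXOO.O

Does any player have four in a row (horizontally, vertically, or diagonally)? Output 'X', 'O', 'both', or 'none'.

X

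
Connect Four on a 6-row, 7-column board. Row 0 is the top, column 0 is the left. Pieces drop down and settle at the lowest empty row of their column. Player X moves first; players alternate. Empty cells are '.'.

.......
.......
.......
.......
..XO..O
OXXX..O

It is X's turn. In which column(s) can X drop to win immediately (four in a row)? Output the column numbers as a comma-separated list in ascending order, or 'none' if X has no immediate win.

col 0: drop X → no win
col 1: drop X → no win
col 2: drop X → no win
col 3: drop X → no win
col 4: drop X → WIN!
col 5: drop X → no win
col 6: drop X → no win

Answer: 4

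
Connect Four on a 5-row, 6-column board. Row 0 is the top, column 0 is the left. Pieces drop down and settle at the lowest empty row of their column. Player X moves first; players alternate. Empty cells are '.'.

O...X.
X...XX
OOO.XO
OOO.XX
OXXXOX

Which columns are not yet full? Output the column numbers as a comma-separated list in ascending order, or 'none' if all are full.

col 0: top cell = 'O' → FULL
col 1: top cell = '.' → open
col 2: top cell = '.' → open
col 3: top cell = '.' → open
col 4: top cell = 'X' → FULL
col 5: top cell = '.' → open

Answer: 1,2,3,5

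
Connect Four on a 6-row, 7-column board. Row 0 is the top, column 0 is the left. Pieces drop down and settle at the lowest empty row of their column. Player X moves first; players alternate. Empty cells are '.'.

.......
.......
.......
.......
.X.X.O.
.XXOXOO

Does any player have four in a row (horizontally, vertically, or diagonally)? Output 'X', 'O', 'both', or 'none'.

none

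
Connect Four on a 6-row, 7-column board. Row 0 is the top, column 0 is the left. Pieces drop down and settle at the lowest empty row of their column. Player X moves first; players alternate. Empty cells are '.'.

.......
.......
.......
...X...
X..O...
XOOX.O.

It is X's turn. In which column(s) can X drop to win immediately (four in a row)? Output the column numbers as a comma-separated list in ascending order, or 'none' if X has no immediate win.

Answer: none

Derivation:
col 0: drop X → no win
col 1: drop X → no win
col 2: drop X → no win
col 3: drop X → no win
col 4: drop X → no win
col 5: drop X → no win
col 6: drop X → no win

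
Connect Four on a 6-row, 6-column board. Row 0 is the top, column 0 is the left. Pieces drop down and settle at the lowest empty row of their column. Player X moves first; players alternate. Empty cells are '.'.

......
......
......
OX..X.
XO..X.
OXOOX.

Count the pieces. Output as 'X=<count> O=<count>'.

X=6 O=5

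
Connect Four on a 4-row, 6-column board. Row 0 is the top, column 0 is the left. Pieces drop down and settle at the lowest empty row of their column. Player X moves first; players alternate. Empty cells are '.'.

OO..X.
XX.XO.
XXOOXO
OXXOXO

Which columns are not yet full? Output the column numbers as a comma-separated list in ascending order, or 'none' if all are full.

Answer: 2,3,5

Derivation:
col 0: top cell = 'O' → FULL
col 1: top cell = 'O' → FULL
col 2: top cell = '.' → open
col 3: top cell = '.' → open
col 4: top cell = 'X' → FULL
col 5: top cell = '.' → open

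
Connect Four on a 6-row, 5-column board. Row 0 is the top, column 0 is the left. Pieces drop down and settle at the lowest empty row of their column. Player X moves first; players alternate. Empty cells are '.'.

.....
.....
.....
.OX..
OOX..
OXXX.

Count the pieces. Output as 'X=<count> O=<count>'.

X=5 O=4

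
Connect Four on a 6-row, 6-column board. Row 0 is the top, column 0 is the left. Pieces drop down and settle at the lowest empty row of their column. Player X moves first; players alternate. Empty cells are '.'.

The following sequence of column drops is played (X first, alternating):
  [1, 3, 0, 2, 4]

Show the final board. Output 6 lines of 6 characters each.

Move 1: X drops in col 1, lands at row 5
Move 2: O drops in col 3, lands at row 5
Move 3: X drops in col 0, lands at row 5
Move 4: O drops in col 2, lands at row 5
Move 5: X drops in col 4, lands at row 5

Answer: ......
......
......
......
......
XXOOX.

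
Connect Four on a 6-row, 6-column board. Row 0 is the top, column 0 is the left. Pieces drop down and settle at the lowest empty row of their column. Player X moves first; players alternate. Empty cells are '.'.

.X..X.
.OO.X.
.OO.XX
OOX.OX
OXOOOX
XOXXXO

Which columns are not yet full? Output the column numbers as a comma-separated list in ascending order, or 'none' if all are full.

col 0: top cell = '.' → open
col 1: top cell = 'X' → FULL
col 2: top cell = '.' → open
col 3: top cell = '.' → open
col 4: top cell = 'X' → FULL
col 5: top cell = '.' → open

Answer: 0,2,3,5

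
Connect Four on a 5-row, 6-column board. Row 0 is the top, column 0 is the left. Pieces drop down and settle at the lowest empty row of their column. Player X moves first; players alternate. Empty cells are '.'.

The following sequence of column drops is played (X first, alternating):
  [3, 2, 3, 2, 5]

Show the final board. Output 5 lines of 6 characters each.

Move 1: X drops in col 3, lands at row 4
Move 2: O drops in col 2, lands at row 4
Move 3: X drops in col 3, lands at row 3
Move 4: O drops in col 2, lands at row 3
Move 5: X drops in col 5, lands at row 4

Answer: ......
......
......
..OX..
..OX.X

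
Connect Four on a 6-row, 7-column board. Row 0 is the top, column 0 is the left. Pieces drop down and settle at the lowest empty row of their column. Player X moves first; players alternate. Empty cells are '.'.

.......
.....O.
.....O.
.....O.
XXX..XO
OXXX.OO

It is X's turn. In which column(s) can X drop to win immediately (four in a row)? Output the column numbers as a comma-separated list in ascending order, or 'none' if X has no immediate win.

Answer: 3,4

Derivation:
col 0: drop X → no win
col 1: drop X → no win
col 2: drop X → no win
col 3: drop X → WIN!
col 4: drop X → WIN!
col 5: drop X → no win
col 6: drop X → no win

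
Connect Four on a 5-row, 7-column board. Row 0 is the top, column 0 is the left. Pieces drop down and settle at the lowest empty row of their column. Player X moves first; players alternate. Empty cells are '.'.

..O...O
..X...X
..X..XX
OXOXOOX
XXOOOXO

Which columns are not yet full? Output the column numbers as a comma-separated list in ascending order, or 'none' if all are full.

Answer: 0,1,3,4,5

Derivation:
col 0: top cell = '.' → open
col 1: top cell = '.' → open
col 2: top cell = 'O' → FULL
col 3: top cell = '.' → open
col 4: top cell = '.' → open
col 5: top cell = '.' → open
col 6: top cell = 'O' → FULL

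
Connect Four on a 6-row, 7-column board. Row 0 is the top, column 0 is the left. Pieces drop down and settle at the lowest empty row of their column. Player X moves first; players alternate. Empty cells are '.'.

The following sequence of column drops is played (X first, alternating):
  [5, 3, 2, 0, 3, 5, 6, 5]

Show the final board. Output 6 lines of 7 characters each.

Answer: .......
.......
.......
.....O.
...X.O.
O.XO.XX

Derivation:
Move 1: X drops in col 5, lands at row 5
Move 2: O drops in col 3, lands at row 5
Move 3: X drops in col 2, lands at row 5
Move 4: O drops in col 0, lands at row 5
Move 5: X drops in col 3, lands at row 4
Move 6: O drops in col 5, lands at row 4
Move 7: X drops in col 6, lands at row 5
Move 8: O drops in col 5, lands at row 3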